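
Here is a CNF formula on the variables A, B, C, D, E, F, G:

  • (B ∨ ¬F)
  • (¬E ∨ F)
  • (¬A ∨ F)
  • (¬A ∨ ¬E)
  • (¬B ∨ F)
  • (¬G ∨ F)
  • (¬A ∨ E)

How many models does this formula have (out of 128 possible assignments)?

20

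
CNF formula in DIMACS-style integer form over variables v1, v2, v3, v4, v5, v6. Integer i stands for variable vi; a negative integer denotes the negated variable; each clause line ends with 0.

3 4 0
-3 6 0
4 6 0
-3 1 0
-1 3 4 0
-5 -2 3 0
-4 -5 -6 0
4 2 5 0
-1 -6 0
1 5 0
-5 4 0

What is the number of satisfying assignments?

Satisfying assignments:
  v1=0 v2=0 v3=0 v4=1 v5=1 v6=0
  v1=1 v2=0 v3=0 v4=1 v5=0 v6=0
  v1=1 v2=0 v3=0 v4=1 v5=1 v6=0
  v1=1 v2=1 v3=0 v4=1 v5=0 v6=0
Count: 4.

4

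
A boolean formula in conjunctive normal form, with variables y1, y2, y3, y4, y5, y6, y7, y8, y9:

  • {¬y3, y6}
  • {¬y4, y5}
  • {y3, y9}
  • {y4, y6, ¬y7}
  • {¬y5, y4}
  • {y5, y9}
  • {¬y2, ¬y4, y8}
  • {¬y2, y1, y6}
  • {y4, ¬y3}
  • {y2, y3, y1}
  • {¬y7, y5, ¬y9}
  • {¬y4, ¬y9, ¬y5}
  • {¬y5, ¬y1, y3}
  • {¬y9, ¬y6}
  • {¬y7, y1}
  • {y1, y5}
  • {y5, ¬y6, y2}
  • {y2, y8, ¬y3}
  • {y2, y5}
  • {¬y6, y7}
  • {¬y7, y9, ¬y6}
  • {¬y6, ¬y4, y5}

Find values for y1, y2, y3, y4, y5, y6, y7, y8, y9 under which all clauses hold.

y1=T  y2=T  y3=F  y4=F  y5=F  y6=F  y7=F  y8=F  y9=T

Check each clause:
  1. {y6, ¬y3} — ¬y3 is true.
  2. {y5, ¬y4} — ¬y4 is true.
  3. {y3, y9} — y9 is true.
  4. {y4, y6, ¬y7} — ¬y7 is true.
  5. {y4, ¬y5} — ¬y5 is true.
  6. {y5, y9} — y9 is true.
  7. {¬y4, ¬y2, y8} — ¬y4 is true.
  8. {y1, ¬y2, y6} — y1 is true.
  9. {¬y3, y4} — ¬y3 is true.
  10. {y1, y3, y2} — y1 is true.
  11. {y5, ¬y7, ¬y9} — ¬y7 is true.
  12. {¬y4, ¬y9, ¬y5} — ¬y5 is true.
  13. {y3, ¬y1, ¬y5} — ¬y5 is true.
  14. {¬y9, ¬y6} — ¬y6 is true.
  15. {¬y7, y1} — ¬y7 is true.
  16. {y1, y5} — y1 is true.
  17. {¬y6, y2, y5} — ¬y6 is true.
  18. {y8, y2, ¬y3} — y2 is true.
  19. {y5, y2} — y2 is true.
  20. {y7, ¬y6} — ¬y6 is true.
  21. {y9, ¬y7, ¬y6} — ¬y7 is true.
  22. {y5, ¬y4, ¬y6} — ¬y6 is true.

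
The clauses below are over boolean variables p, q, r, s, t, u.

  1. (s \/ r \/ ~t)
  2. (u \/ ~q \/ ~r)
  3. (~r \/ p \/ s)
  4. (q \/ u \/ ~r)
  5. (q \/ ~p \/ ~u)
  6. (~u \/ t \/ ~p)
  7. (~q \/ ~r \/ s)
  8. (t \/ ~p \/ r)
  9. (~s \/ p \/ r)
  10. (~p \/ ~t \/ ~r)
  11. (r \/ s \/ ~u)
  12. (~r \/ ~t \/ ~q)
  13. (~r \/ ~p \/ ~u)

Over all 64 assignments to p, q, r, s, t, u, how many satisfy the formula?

Split on r, then p.
  r=1, p=1: a clause becomes empty — 0.
  r=1, p=0: remaining (q,s,t,u) ∈ {(0,1,0,1); (0,1,1,1); (1,1,0,1)} — 3.
  r=0, p=1: remaining (q,s,t,u) ∈ {(0,1,1,0); (1,1,1,0); (1,1,1,1)} — 3.
  r=0, p=0: remaining (q,s,t,u) ∈ {(0,0,0,0); (1,0,0,0)} — 2.
Total: 0 + 3 + 3 + 2 = 8.

8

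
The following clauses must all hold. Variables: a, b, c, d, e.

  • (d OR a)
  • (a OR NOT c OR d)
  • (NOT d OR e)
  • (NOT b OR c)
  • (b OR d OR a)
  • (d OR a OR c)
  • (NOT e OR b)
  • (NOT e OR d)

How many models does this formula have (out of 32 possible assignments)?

5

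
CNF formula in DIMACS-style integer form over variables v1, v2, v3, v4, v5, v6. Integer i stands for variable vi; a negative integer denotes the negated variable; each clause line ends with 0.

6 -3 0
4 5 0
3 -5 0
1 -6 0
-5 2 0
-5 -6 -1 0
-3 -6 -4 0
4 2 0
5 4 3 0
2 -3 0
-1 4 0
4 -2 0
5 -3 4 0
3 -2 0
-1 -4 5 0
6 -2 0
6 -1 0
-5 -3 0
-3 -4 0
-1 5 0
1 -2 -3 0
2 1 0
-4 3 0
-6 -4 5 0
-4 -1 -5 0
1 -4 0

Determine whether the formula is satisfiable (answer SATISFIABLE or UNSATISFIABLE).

UNSATISFIABLE

v4 = True:
  propagation gives v3=False; an empty clause results — contradiction.
v4 = False:
  propagation gives v5=True, v3=True; an empty clause results — contradiction.
Every branch closes, so no satisfying assignment exists.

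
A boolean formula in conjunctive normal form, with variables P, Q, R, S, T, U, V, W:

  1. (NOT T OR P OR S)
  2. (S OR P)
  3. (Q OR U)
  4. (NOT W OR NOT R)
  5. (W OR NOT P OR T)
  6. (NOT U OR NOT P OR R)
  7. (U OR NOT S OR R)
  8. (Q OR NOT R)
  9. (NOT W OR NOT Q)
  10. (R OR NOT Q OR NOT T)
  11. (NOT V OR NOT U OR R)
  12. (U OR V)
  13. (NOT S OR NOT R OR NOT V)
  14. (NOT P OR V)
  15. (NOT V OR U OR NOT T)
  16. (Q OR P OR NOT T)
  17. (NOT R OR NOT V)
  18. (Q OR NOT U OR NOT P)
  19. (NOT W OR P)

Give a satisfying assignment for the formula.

P = F, Q = F, R = F, S = T, T = F, U = T, V = F, W = F

Check each clause:
  1. (S OR NOT T OR P) — NOT T is true.
  2. (P OR S) — S is true.
  3. (U OR Q) — U is true.
  4. (NOT W OR NOT R) — NOT W is true.
  5. (W OR T OR NOT P) — NOT P is true.
  6. (NOT P OR R OR NOT U) — NOT P is true.
  7. (U OR NOT S OR R) — U is true.
  8. (NOT R OR Q) — NOT R is true.
  9. (NOT W OR NOT Q) — NOT W is true.
  10. (R OR NOT T OR NOT Q) — NOT Q is true.
  11. (NOT V OR NOT U OR R) — NOT V is true.
  12. (V OR U) — U is true.
  13. (NOT V OR NOT R OR NOT S) — NOT V is true.
  14. (V OR NOT P) — NOT P is true.
  15. (U OR NOT V OR NOT T) — NOT V is true.
  16. (P OR NOT T OR Q) — NOT T is true.
  17. (NOT V OR NOT R) — NOT V is true.
  18. (NOT U OR Q OR NOT P) — NOT P is true.
  19. (P OR NOT W) — NOT W is true.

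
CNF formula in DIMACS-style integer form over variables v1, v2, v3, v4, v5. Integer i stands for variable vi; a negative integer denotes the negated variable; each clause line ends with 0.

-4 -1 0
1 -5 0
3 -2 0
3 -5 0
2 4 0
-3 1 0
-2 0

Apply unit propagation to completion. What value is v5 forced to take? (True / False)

False

(~v2) stands alone — v2 = False.
From (v2 \/ v4) and v2 = False: v4 = True.
From (~v4 \/ ~v1) and v4 = True: v1 = False.
(~v5 \/ v1) with v1 = False leaves only ~v5, so v5 = False.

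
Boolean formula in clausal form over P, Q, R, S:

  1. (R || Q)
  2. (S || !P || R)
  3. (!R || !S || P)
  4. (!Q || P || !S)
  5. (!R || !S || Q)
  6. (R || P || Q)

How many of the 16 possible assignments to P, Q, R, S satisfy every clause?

7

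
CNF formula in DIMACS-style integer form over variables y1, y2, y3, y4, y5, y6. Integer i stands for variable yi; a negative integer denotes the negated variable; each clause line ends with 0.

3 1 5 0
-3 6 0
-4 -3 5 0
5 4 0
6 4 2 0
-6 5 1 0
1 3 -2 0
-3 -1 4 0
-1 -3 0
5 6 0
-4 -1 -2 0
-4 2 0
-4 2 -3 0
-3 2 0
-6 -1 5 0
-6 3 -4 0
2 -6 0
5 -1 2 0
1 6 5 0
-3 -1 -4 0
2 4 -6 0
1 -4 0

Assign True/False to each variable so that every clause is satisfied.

y1 = False  y2 = True  y3 = True  y4 = False  y5 = True  y6 = True

Check each clause:
  1. (y3 || y5 || y1) — y3 is true.
  2. (!y3 || y6) — y6 is true.
  3. (y5 || !y3 || !y4) — !y4 is true.
  4. (y5 || y4) — y5 is true.
  5. (y6 || y4 || y2) — y2 is true.
  6. (y1 || y5 || !y6) — y5 is true.
  7. (y1 || y3 || !y2) — y3 is true.
  8. (!y3 || y4 || !y1) — !y1 is true.
  9. (!y1 || !y3) — !y1 is true.
  10. (y5 || y6) — y5 is true.
  11. (!y4 || !y2 || !y1) — !y4 is true.
  12. (!y4 || y2) — y2 is true.
  13. (y2 || !y4 || !y3) — y2 is true.
  14. (y2 || !y3) — y2 is true.
  15. (!y6 || y5 || !y1) — y5 is true.
  16. (!y4 || y3 || !y6) — y3 is true.
  17. (!y6 || y2) — y2 is true.
  18. (y2 || !y1 || y5) — y2 is true.
  19. (y1 || y6 || y5) — y5 is true.
  20. (!y4 || !y3 || !y1) — !y4 is true.
  21. (y4 || !y6 || y2) — y2 is true.
  22. (y1 || !y4) — !y4 is true.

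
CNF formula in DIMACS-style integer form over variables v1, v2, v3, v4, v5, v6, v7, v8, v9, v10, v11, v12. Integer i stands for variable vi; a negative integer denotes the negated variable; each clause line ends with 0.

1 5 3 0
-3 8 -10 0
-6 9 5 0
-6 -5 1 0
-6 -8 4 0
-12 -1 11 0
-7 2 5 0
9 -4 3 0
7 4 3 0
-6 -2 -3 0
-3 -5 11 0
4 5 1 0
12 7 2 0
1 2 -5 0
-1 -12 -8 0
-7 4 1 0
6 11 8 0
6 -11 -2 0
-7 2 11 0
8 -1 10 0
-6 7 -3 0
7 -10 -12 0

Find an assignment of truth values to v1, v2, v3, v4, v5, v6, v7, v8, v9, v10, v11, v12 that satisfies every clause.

v1 = False, v2 = True, v3 = True, v4 = True, v5 = False, v6 = False, v7 = True, v8 = True, v9 = True, v10 = False, v11 = False, v12 = True

Check each clause:
  1. (v1 || v5 || v3) — v3 is true.
  2. (!v3 || !v10 || v8) — v8 is true.
  3. (v9 || v5 || !v6) — v9 is true.
  4. (!v6 || !v5 || v1) — !v6 is true.
  5. (!v8 || v4 || !v6) — !v6 is true.
  6. (!v1 || !v12 || v11) — !v1 is true.
  7. (!v7 || v5 || v2) — v2 is true.
  8. (v9 || !v4 || v3) — v9 is true.
  9. (v3 || v7 || v4) — v3 is true.
  10. (!v3 || !v2 || !v6) — !v6 is true.
  11. (!v5 || v11 || !v3) — !v5 is true.
  12. (v1 || v5 || v4) — v4 is true.
  13. (v7 || v2 || v12) — v2 is true.
  14. (v2 || !v5 || v1) — v2 is true.
  15. (!v12 || !v8 || !v1) — !v1 is true.
  16. (v1 || v4 || !v7) — v4 is true.
  17. (v11 || v6 || v8) — v8 is true.
  18. (!v11 || v6 || !v2) — !v11 is true.
  19. (v2 || v11 || !v7) — v2 is true.
  20. (!v1 || v8 || v10) — v8 is true.
  21. (!v3 || !v6 || v7) — !v6 is true.
  22. (v7 || !v10 || !v12) — !v10 is true.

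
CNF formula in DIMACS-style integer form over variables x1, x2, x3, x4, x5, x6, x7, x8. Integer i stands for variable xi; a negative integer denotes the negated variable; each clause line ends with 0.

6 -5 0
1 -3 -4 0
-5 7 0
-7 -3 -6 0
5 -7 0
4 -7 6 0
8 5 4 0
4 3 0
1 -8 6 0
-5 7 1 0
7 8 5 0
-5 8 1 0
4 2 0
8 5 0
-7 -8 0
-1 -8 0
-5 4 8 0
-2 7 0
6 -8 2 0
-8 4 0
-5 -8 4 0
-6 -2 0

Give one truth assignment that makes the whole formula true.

Branch on x1: take x1 = True.
  then x8 is forced to False.
  then x5 is forced to True.
  then x6 is forced to True.
  then x7 is forced to True.
  then x3 is forced to False.
  then x4 is forced to True.
  then x2 is forced to False.
Check each clause:
  1. (~x5 | x6) — x6 is true.
  2. (x1 | ~x4 | ~x3) — x1 is true.
  3. (~x5 | x7) — x7 is true.
  4. (~x3 | ~x7 | ~x6) — ~x3 is true.
  5. (x5 | ~x7) — x5 is true.
  6. (~x7 | x6 | x4) — x4 is true.
  7. (x4 | x8 | x5) — x4 is true.
  8. (x4 | x3) — x4 is true.
  9. (x6 | x1 | ~x8) — ~x8 is true.
  10. (~x5 | x1 | x7) — x1 is true.
  11. (x7 | x8 | x5) — x5 is true.
  12. (x1 | ~x5 | x8) — x1 is true.
  13. (x4 | x2) — x4 is true.
  14. (x8 | x5) — x5 is true.
  15. (~x8 | ~x7) — ~x8 is true.
  16. (~x1 | ~x8) — ~x8 is true.
  17. (x4 | x8 | ~x5) — x4 is true.
  18. (x7 | ~x2) — ~x2 is true.
  19. (~x8 | x2 | x6) — ~x8 is true.
  20. (~x8 | x4) — ~x8 is true.
  21. (x4 | ~x8 | ~x5) — ~x8 is true.
  22. (~x6 | ~x2) — ~x2 is true.

x1=True  x2=False  x3=False  x4=True  x5=True  x6=True  x7=True  x8=False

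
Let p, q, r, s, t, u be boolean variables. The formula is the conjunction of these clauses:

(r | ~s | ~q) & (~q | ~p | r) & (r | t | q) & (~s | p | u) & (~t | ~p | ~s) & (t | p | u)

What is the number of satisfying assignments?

30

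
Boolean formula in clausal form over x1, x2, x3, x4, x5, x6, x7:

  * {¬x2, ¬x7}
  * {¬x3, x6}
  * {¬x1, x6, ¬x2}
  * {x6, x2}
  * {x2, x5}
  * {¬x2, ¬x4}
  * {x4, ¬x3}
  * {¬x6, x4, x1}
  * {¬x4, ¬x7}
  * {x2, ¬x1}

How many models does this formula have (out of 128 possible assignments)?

The models are:
  x1=0 x2=0 x3=0 x4=1 x5=1 x6=1 x7=0
  x1=0 x2=0 x3=1 x4=1 x5=1 x6=1 x7=0
  x1=0 x2=1 x3=0 x4=0 x5=0 x6=0 x7=0
  x1=0 x2=1 x3=0 x4=0 x5=1 x6=0 x7=0
  x1=1 x2=1 x3=0 x4=0 x5=0 x6=1 x7=0
  x1=1 x2=1 x3=0 x4=0 x5=1 x6=1 x7=0
That's 6 in total.

6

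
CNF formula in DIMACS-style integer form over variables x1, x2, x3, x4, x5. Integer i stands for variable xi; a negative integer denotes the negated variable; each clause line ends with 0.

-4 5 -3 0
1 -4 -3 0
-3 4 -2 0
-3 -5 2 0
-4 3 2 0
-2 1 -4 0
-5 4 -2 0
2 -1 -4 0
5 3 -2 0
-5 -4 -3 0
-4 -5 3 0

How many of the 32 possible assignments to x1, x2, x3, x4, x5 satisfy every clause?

6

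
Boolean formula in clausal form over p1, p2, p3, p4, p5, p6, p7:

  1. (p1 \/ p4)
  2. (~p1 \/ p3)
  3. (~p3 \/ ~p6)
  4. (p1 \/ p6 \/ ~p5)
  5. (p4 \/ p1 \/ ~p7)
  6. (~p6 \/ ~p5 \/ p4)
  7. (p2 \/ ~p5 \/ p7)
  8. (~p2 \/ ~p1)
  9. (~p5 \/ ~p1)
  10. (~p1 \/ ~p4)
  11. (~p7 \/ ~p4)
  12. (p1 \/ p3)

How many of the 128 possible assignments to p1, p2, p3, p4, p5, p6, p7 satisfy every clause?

4

Satisfying assignments:
  p1=F p2=F p3=T p4=T p5=F p6=F p7=F
  p1=F p2=T p3=T p4=T p5=F p6=F p7=F
  p1=T p2=F p3=T p4=F p5=F p6=F p7=F
  p1=T p2=F p3=T p4=F p5=F p6=F p7=T
Count: 4.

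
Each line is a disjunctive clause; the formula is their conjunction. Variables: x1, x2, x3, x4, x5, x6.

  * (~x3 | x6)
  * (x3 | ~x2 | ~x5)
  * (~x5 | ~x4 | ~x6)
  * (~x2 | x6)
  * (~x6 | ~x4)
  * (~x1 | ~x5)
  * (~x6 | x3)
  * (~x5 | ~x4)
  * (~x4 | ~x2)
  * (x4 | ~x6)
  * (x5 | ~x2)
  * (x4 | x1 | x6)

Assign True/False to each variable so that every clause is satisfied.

x2 occurs only negated in the remaining clauses — set x2 = False.
Branch on x1: take x1 = True.
  then x5 is forced to False.
The remaining clauses are satisfied by x3 = False, x4 = False, x6 = False.

x1 = T, x2 = F, x3 = F, x4 = F, x5 = F, x6 = F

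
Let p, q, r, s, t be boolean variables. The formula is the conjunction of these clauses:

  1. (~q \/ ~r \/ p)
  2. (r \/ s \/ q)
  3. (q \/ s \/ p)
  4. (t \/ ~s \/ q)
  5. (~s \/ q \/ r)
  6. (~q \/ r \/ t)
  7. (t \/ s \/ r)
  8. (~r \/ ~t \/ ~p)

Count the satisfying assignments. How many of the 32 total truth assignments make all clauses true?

8

Satisfying assignments:
  p=F q=F r=T s=T t=T
  p=F q=T r=F s=F t=T
  p=F q=T r=F s=T t=T
  p=T q=F r=T s=F t=F
  p=T q=T r=F s=F t=T
  p=T q=T r=F s=T t=T
  p=T q=T r=T s=F t=F
  p=T q=T r=T s=T t=F
Count: 8.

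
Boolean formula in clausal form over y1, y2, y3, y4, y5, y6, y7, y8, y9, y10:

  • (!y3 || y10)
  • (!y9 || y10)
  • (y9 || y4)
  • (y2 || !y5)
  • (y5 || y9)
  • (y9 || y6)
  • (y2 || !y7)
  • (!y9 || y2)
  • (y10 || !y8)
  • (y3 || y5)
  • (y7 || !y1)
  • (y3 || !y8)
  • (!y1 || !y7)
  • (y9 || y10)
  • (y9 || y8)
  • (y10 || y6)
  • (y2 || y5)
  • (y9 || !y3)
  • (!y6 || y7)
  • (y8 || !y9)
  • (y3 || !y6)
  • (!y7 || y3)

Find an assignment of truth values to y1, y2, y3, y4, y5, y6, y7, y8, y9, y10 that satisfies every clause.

y1=False, y2=True, y3=True, y4=True, y5=True, y6=True, y7=True, y8=True, y9=True, y10=True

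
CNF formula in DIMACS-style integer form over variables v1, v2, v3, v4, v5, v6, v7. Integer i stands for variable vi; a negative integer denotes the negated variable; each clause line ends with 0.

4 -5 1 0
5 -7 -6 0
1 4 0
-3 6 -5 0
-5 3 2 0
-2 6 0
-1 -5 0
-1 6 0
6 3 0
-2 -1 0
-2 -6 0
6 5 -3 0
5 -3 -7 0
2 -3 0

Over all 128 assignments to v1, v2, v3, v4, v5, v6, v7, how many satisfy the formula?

3

Satisfying assignments:
  v1=0 v2=0 v3=0 v4=1 v5=0 v6=1 v7=0
  v1=1 v2=0 v3=0 v4=0 v5=0 v6=1 v7=0
  v1=1 v2=0 v3=0 v4=1 v5=0 v6=1 v7=0
That's 3 in total.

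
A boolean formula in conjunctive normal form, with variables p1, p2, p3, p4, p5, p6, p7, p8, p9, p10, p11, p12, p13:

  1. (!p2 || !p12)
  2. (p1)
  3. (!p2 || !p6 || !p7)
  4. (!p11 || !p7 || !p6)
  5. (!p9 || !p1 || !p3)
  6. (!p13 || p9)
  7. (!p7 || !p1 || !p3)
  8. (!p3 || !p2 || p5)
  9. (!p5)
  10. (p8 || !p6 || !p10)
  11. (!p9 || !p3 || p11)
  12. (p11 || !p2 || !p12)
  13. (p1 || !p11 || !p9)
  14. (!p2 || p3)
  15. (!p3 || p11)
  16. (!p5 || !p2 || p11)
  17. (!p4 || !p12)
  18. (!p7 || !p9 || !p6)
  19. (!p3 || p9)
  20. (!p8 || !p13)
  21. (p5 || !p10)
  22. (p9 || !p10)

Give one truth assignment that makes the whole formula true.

p1 = 1, p2 = 0, p3 = 0, p4 = 0, p5 = 0, p6 = 0, p7 = 1, p8 = 0, p9 = 0, p10 = 0, p11 = 0, p12 = 1, p13 = 0

Check each clause:
  1. (!p2 || !p12) — !p2 is true.
  2. (p1) — p1 is true.
  3. (!p7 || !p2 || !p6) — !p6 is true.
  4. (!p6 || !p7 || !p11) — !p6 is true.
  5. (!p1 || !p9 || !p3) — !p3 is true.
  6. (!p13 || p9) — !p13 is true.
  7. (!p1 || !p7 || !p3) — !p3 is true.
  8. (p5 || !p2 || !p3) — !p3 is true.
  9. (!p5) — !p5 is true.
  10. (p8 || !p6 || !p10) — !p6 is true.
  11. (!p3 || !p9 || p11) — !p3 is true.
  12. (p11 || !p12 || !p2) — !p2 is true.
  13. (!p9 || !p11 || p1) — p1 is true.
  14. (p3 || !p2) — !p2 is true.
  15. (!p3 || p11) — !p3 is true.
  16. (!p5 || p11 || !p2) — !p2 is true.
  17. (!p12 || !p4) — !p4 is true.
  18. (!p6 || !p7 || !p9) — !p6 is true.
  19. (p9 || !p3) — !p3 is true.
  20. (!p13 || !p8) — !p8 is true.
  21. (!p10 || p5) — !p10 is true.
  22. (p9 || !p10) — !p10 is true.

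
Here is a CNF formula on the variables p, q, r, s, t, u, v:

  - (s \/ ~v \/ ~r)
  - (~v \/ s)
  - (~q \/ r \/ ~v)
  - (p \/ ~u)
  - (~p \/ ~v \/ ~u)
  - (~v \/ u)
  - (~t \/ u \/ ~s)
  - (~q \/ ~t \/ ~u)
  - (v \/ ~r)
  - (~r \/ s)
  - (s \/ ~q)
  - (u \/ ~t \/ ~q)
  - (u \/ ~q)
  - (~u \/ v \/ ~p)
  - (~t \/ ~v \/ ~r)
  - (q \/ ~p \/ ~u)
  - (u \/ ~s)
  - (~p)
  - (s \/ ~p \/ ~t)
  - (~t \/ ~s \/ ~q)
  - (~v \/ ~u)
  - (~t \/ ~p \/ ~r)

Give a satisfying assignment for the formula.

(~p) is a unit clause, so p = False.
The clause (~u) is unit: u must be False.
(~v) is a unit clause, so v = False.
Unit propagation: (~r) forces r = False.
Unit propagation: (~q) forces q = False.
The clause (~s) is unit: s must be False.
t is now unconstrained; take t = False.
Every clause has at least one true literal under this assignment.
Check each clause:
  1. (s \/ ~v \/ ~r) — ~v is true.
  2. (~v \/ s) — ~v is true.
  3. (~v \/ ~q \/ r) — ~v is true.
  4. (p \/ ~u) — ~u is true.
  5. (~p \/ ~u \/ ~v) — ~v is true.
  6. (~v \/ u) — ~v is true.
  7. (~s \/ u \/ ~t) — ~t is true.
  8. (~t \/ ~q \/ ~u) — ~u is true.
  9. (v \/ ~r) — ~r is true.
  10. (~r \/ s) — ~r is true.
  11. (s \/ ~q) — ~q is true.
  12. (u \/ ~t \/ ~q) — ~t is true.
  13. (u \/ ~q) — ~q is true.
  14. (~p \/ v \/ ~u) — ~u is true.
  15. (~t \/ ~r \/ ~v) — ~v is true.
  16. (~u \/ ~p \/ q) — ~u is true.
  17. (u \/ ~s) — ~s is true.
  18. (~p) — ~p is true.
  19. (s \/ ~p \/ ~t) — ~t is true.
  20. (~t \/ ~q \/ ~s) — ~t is true.
  21. (~v \/ ~u) — ~v is true.
  22. (~p \/ ~r \/ ~t) — ~t is true.

p=F, q=F, r=F, s=F, t=F, u=F, v=F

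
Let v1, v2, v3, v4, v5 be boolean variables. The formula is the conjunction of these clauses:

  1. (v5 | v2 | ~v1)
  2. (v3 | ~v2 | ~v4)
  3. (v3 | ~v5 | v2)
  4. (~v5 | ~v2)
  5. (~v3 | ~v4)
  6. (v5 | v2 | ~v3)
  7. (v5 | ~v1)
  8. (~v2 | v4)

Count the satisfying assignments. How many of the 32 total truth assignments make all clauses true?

The models are:
  v1=0 v2=0 v3=0 v4=0 v5=0
  v1=0 v2=0 v3=0 v4=1 v5=0
  v1=0 v2=0 v3=1 v4=0 v5=1
  v1=1 v2=0 v3=1 v4=0 v5=1
Count: 4.

4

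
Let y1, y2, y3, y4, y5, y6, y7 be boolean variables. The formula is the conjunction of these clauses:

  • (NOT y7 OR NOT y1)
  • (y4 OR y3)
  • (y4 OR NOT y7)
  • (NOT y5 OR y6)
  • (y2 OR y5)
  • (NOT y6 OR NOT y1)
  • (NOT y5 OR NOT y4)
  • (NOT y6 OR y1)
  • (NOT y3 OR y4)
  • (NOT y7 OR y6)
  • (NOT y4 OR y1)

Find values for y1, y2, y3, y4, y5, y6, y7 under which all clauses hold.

y1 = True, y2 = True, y3 = True, y4 = True, y5 = False, y6 = False, y7 = False

Check each clause:
  1. (NOT y7 OR NOT y1) — NOT y7 is true.
  2. (y4 OR y3) — y3 is true.
  3. (NOT y7 OR y4) — NOT y7 is true.
  4. (NOT y5 OR y6) — NOT y5 is true.
  5. (y5 OR y2) — y2 is true.
  6. (NOT y6 OR NOT y1) — NOT y6 is true.
  7. (NOT y4 OR NOT y5) — NOT y5 is true.
  8. (NOT y6 OR y1) — y1 is true.
  9. (NOT y3 OR y4) — y4 is true.
  10. (NOT y7 OR y6) — NOT y7 is true.
  11. (NOT y4 OR y1) — y1 is true.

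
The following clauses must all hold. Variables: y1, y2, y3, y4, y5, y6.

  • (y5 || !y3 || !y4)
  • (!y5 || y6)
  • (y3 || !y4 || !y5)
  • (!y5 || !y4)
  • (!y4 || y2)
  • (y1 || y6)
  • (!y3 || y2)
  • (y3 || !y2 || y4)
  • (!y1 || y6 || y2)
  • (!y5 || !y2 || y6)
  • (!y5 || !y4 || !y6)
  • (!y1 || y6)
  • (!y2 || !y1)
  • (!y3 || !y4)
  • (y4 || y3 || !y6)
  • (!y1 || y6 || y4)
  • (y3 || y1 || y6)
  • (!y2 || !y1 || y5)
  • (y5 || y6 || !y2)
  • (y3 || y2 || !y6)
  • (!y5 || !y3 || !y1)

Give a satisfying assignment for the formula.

y1=F, y2=T, y3=T, y4=F, y5=F, y6=T

Check each clause:
  1. (y5 || !y4 || !y3) — !y4 is true.
  2. (!y5 || y6) — !y5 is true.
  3. (!y5 || y3 || !y4) — y3 is true.
  4. (!y5 || !y4) — !y5 is true.
  5. (y2 || !y4) — y2 is true.
  6. (y6 || y1) — y6 is true.
  7. (y2 || !y3) — y2 is true.
  8. (y4 || y3 || !y2) — y3 is true.
  9. (y6 || y2 || !y1) — y2 is true.
  10. (!y2 || y6 || !y5) — !y5 is true.
  11. (!y5 || !y6 || !y4) — !y5 is true.
  12. (y6 || !y1) — y6 is true.
  13. (!y2 || !y1) — !y1 is true.
  14. (!y4 || !y3) — !y4 is true.
  15. (y4 || y3 || !y6) — y3 is true.
  16. (y4 || !y1 || y6) — !y1 is true.
  17. (y1 || y6 || y3) — y3 is true.
  18. (y5 || !y1 || !y2) — !y1 is true.
  19. (y6 || !y2 || y5) — y6 is true.
  20. (y3 || y2 || !y6) — y2 is true.
  21. (!y1 || !y5 || !y3) — !y5 is true.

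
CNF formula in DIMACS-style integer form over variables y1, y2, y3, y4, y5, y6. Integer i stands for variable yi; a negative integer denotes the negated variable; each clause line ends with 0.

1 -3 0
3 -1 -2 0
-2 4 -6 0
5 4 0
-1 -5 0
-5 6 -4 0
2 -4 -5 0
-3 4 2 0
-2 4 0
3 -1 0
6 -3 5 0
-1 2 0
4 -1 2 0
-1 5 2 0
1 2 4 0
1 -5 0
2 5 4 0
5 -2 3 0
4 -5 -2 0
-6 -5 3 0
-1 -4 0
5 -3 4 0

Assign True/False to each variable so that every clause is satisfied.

Try y1 = False.
  then y3 is forced to False.
  then y5 is forced to False.
  then y4 is forced to True.
  then y2 is forced to False.
y6 is now unconstrained; take y6 = True.
Check each clause:
  1. (y1 || !y3) — !y3 is true.
  2. (!y1 || y3 || !y2) — !y1 is true.
  3. (y4 || !y6 || !y2) — y4 is true.
  4. (y5 || y4) — y4 is true.
  5. (!y1 || !y5) — !y5 is true.
  6. (!y5 || y6 || !y4) — !y5 is true.
  7. (y2 || !y4 || !y5) — !y5 is true.
  8. (y2 || y4 || !y3) — y4 is true.
  9. (y4 || !y2) — y4 is true.
  10. (y3 || !y1) — !y1 is true.
  11. (!y3 || y5 || y6) — !y3 is true.
  12. (y2 || !y1) — !y1 is true.
  13. (y2 || !y1 || y4) — y4 is true.
  14. (!y1 || y5 || y2) — !y1 is true.
  15. (y1 || y2 || y4) — y4 is true.
  16. (y1 || !y5) — !y5 is true.
  17. (y4 || y5 || y2) — y4 is true.
  18. (y3 || y5 || !y2) — !y2 is true.
  19. (!y2 || y4 || !y5) — !y5 is true.
  20. (y3 || !y5 || !y6) — !y5 is true.
  21. (!y4 || !y1) — !y1 is true.
  22. (!y3 || y5 || y4) — y4 is true.

y1 = F  y2 = F  y3 = F  y4 = T  y5 = F  y6 = T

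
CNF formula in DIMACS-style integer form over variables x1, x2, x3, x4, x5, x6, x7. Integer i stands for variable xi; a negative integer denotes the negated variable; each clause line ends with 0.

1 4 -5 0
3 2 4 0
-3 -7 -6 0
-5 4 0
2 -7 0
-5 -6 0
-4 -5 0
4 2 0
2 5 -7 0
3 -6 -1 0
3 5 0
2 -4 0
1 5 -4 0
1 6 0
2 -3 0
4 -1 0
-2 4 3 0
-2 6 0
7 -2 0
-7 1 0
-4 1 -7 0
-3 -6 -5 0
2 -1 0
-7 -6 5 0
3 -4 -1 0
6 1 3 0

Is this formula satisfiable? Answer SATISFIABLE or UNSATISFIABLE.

UNSATISFIABLE

x4 = True:
  propagation gives x5=False, x3=True, x2=True, x1=True; an empty clause results — contradiction.
x4 = False:
  propagation gives x5=False, x2=True, x3=True, x1=False; an empty clause results — contradiction.
Every branch closes, so no satisfying assignment exists.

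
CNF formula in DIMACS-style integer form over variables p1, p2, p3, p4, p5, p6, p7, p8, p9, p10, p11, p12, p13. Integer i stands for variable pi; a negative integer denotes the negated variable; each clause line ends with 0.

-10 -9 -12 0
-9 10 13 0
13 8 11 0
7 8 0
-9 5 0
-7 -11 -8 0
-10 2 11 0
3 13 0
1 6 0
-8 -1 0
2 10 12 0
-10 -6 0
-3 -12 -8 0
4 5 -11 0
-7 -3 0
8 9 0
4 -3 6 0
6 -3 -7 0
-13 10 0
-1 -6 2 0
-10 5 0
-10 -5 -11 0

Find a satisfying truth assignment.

p1=0  p2=1  p3=1  p4=1  p5=0  p6=1  p7=0  p8=1  p9=0  p10=0  p11=1  p12=0  p13=0

Check each clause:
  1. (~p9 \/ ~p12 \/ ~p10) — ~p12 is true.
  2. (~p9 \/ p10 \/ p13) — ~p9 is true.
  3. (p13 \/ p11 \/ p8) — p8 is true.
  4. (p7 \/ p8) — p8 is true.
  5. (p5 \/ ~p9) — ~p9 is true.
  6. (~p8 \/ ~p11 \/ ~p7) — ~p7 is true.
  7. (p2 \/ ~p10 \/ p11) — p2 is true.
  8. (p13 \/ p3) — p3 is true.
  9. (p1 \/ p6) — p6 is true.
  10. (~p1 \/ ~p8) — ~p1 is true.
  11. (p2 \/ p10 \/ p12) — p2 is true.
  12. (~p6 \/ ~p10) — ~p10 is true.
  13. (~p12 \/ ~p8 \/ ~p3) — ~p12 is true.
  14. (~p11 \/ p5 \/ p4) — p4 is true.
  15. (~p7 \/ ~p3) — ~p7 is true.
  16. (p9 \/ p8) — p8 is true.
  17. (~p3 \/ p4 \/ p6) — p4 is true.
  18. (~p3 \/ ~p7 \/ p6) — ~p7 is true.
  19. (~p13 \/ p10) — ~p13 is true.
  20. (p2 \/ ~p1 \/ ~p6) — p2 is true.
  21. (~p10 \/ p5) — ~p10 is true.
  22. (~p11 \/ ~p10 \/ ~p5) — ~p5 is true.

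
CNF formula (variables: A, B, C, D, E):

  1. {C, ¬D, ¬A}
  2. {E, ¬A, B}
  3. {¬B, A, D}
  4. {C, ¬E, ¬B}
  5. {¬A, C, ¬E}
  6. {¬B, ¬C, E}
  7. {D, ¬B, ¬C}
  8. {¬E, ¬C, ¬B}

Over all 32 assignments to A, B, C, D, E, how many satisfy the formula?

Case analysis on B and C:
  B=1, C=1: a clause becomes empty — 0.
  B=1, C=0: remaining (A,D,E) ∈ {(0,1,0); (1,0,0)} — 2.
  B=0, C=1: D free; 3 ways for (A,E) × 2^1 = 6.
  B=0, C=0: remaining (A,D,E) ∈ {(0,0,0); (0,0,1); (0,1,0); (0,1,1)} — 4.
Total: 0 + 2 + 6 + 4 = 12.

12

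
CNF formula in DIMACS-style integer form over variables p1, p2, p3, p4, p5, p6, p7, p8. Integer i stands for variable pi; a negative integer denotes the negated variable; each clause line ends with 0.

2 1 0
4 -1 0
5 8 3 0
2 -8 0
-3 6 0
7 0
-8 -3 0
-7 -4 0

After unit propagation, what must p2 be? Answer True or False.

(p7) is a unit clause: p7 = True.
In (~p4 \/ ~p7), ~p7 is now false; ~p4 must hold, so p4 = False.
(~p1 \/ p4): since p4 = False, the clause reduces to (~p1). p1 = False.
From (p1 \/ p2) and p1 = False: p2 = True.

True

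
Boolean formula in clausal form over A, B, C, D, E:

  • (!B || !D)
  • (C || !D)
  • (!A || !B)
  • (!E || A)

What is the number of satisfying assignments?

11

Case analysis on A and B:
  A=1, B=1: a clause becomes empty — 0.
  A=1, B=0: E free; 3 ways for (C,D) × 2^1 = 6.
  A=0, B=1: remaining (C,D,E) ∈ {(0,0,0); (1,0,0)} — 2.
  A=0, B=0: remaining (C,D,E) ∈ {(0,0,0); (1,0,0); (1,1,0)} — 3.
Total: 0 + 6 + 2 + 3 = 11.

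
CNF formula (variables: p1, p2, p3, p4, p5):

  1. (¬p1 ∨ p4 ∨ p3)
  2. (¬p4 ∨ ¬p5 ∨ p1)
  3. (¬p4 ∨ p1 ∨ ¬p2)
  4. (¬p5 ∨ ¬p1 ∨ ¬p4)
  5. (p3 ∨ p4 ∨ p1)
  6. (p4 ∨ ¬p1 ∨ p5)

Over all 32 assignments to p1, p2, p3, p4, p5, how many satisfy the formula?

12

Case analysis on p1 and p4:
  p1=1, p4=1: remaining (p2,p3,p5) ∈ {(0,0,0); (0,1,0); (1,0,0); (1,1,0)} — 4.
  p1=1, p4=0: remaining (p2,p3,p5) ∈ {(0,1,1); (1,1,1)} — 2.
  p1=0, p4=1: remaining (p2,p3,p5) ∈ {(0,0,0); (0,1,0)} — 2.
  p1=0, p4=0: remaining (p2,p3,p5) ∈ {(0,1,0); (0,1,1); (1,1,0); (1,1,1)} — 4.
Total: 4 + 2 + 2 + 4 = 12.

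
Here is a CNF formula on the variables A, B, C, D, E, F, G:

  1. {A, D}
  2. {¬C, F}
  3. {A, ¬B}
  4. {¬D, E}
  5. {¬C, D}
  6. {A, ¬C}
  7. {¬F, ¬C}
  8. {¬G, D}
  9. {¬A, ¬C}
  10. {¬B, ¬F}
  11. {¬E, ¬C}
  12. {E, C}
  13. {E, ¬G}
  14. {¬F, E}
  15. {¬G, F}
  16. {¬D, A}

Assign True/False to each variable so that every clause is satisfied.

A=True  B=True  C=False  D=False  E=True  F=False  G=False

Check each clause:
  1. {D, A} — A is true.
  2. {¬C, F} — ¬C is true.
  3. {¬B, A} — A is true.
  4. {¬D, E} — ¬D is true.
  5. {D, ¬C} — ¬C is true.
  6. {¬C, A} — A is true.
  7. {¬F, ¬C} — ¬F is true.
  8. {¬G, D} — ¬G is true.
  9. {¬A, ¬C} — ¬C is true.
  10. {¬B, ¬F} — ¬F is true.
  11. {¬E, ¬C} — ¬C is true.
  12. {E, C} — E is true.
  13. {E, ¬G} — ¬G is true.
  14. {E, ¬F} — ¬F is true.
  15. {¬G, F} — ¬G is true.
  16. {A, ¬D} — A is true.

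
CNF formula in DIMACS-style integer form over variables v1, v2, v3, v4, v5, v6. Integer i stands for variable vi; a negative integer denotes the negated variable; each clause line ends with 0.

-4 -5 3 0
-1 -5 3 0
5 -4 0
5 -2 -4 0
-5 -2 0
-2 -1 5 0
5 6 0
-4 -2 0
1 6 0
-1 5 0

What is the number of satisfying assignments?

11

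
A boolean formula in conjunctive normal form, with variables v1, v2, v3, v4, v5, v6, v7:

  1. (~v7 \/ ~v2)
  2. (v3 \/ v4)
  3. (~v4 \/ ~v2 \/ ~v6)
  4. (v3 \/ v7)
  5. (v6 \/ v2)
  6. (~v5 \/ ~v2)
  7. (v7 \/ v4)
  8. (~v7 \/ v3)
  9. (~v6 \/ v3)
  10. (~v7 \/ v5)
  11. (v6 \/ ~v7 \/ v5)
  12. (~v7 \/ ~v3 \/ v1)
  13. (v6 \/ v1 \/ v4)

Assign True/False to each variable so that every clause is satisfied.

v1 = True  v2 = False  v3 = True  v4 = True  v5 = False  v6 = True  v7 = False

Pure literal: v1 appears only positively; assign v1 = True.
Branch on v2: take v2 = False.
  then v6 is forced to True.
  then v3 is forced to True.
Branch on v4: take v4 = True.
Branch on v5: take v5 = False.
  then v7 is forced to False.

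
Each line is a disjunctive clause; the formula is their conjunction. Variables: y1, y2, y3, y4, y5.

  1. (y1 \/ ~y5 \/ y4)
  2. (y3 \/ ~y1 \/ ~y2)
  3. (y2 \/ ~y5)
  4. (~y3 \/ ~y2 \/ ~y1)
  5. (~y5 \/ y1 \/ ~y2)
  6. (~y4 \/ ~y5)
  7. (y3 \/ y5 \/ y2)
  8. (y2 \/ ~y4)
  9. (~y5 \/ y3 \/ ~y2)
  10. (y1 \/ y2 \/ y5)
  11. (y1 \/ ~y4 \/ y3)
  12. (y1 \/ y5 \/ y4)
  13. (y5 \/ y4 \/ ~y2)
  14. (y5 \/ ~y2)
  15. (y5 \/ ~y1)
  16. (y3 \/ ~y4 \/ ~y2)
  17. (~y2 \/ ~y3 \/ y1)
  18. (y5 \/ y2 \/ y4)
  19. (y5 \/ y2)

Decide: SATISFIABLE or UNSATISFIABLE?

UNSATISFIABLE

y2 = True:
  propagation gives y5=True, y1=True, y3=True; an empty clause results — contradiction.
y2 = False:
  propagation gives y5=False; an empty clause results — contradiction.
Every branch closes, so no satisfying assignment exists.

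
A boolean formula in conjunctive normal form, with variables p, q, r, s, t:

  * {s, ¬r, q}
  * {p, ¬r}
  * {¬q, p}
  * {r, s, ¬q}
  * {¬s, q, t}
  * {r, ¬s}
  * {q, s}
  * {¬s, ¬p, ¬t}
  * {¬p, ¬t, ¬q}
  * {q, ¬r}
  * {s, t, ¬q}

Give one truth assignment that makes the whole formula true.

p = T, q = T, r = T, s = T, t = F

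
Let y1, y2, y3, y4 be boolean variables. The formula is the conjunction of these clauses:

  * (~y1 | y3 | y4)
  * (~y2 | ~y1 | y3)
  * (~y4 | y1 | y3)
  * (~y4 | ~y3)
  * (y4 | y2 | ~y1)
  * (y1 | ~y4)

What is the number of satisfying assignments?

The models are:
  y1=0 y2=0 y3=0 y4=0
  y1=0 y2=0 y3=1 y4=0
  y1=0 y2=1 y3=0 y4=0
  y1=0 y2=1 y3=1 y4=0
  y1=1 y2=0 y3=0 y4=1
  y1=1 y2=1 y3=1 y4=0
Count: 6.

6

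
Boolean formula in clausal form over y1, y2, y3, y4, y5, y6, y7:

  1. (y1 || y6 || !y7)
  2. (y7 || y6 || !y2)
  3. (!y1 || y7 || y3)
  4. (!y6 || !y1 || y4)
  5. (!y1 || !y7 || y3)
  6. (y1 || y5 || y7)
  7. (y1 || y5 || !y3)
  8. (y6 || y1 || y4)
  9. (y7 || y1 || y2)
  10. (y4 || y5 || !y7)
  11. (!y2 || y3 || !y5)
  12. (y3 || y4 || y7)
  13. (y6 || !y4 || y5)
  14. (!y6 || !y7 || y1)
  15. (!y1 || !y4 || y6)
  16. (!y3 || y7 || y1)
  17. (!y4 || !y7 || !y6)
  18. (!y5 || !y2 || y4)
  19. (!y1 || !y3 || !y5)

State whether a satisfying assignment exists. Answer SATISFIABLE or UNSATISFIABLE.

SATISFIABLE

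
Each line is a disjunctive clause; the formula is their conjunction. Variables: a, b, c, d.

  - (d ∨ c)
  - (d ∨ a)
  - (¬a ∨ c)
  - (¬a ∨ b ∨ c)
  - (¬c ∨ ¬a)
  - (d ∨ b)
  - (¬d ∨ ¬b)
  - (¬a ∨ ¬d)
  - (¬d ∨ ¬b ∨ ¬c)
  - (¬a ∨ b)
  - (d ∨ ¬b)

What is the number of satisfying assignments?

2

The models are:
  a=0 b=0 c=0 d=1
  a=0 b=0 c=1 d=1
That's 2 in total.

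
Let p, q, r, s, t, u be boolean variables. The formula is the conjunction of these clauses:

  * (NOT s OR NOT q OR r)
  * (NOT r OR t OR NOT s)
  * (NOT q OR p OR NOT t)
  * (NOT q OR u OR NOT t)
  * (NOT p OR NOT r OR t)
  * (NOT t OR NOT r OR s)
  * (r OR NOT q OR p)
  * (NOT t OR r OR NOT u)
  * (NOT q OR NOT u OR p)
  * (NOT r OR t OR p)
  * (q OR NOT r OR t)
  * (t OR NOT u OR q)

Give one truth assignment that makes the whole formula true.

Set p = True and propagate.
For the remaining variables, q = False, r = False, s = False, t = False, u = False works.

p=True, q=False, r=False, s=False, t=False, u=False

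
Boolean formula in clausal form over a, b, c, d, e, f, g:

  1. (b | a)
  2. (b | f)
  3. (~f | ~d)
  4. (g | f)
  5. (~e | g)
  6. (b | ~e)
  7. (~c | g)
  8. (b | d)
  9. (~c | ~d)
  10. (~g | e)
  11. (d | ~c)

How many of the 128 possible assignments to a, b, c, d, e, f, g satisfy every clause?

Split on b, then d.
  b=1, d=1: remaining (a,c,e,f,g) ∈ {(0,0,1,0,1); (1,0,1,0,1)} — 2.
  b=1, d=0: a free; 3 ways for (c,e,f,g) × 2^1 = 6.
  b=0, d=1: a clause becomes empty — 0.
  b=0, d=0: a clause becomes empty — 0.
Total: 2 + 6 + 0 + 0 = 8.

8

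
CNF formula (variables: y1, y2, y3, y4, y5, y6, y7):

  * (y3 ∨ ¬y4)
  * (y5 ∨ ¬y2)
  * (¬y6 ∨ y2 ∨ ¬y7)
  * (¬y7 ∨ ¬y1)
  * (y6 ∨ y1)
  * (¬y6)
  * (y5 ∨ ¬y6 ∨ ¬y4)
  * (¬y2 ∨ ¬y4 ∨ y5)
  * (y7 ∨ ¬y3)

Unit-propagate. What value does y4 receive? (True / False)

(¬y6) is a unit clause: y6 = False.
(y1 ∨ y6) with y6 = False leaves only y1, so y1 = True.
In (¬y7 ∨ ¬y1), ¬y1 is now false; ¬y7 must hold, so y7 = False.
In (y7 ∨ ¬y3), y7 is now false; ¬y3 must hold, so y3 = False.
(¬y4 ∨ y3) with y3 = False leaves only ¬y4, so y4 = False.

False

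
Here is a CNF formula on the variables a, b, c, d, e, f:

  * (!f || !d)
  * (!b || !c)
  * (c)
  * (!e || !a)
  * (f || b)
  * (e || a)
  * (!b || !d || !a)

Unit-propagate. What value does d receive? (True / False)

False

(c) stands alone — c = True.
From (!b || !c) and c = True: b = False.
(b || f) with b = False leaves only f, so f = True.
In (!f || !d), !f is now false; !d must hold, so d = False.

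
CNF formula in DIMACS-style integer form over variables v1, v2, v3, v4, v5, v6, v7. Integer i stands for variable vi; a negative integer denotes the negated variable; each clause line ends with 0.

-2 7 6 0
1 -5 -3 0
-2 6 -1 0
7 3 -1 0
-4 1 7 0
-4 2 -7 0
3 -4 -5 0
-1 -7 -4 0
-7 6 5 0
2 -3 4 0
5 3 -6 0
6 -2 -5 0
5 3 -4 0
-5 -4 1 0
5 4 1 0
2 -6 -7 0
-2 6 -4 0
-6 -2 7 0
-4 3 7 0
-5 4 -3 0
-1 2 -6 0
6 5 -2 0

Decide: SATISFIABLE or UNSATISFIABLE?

SATISFIABLE

Branch on v1: take v1 = True.
Set v2 = True and propagate.
  then v6 is forced to True.
  then v7 is forced to True.
  then v4 is forced to False.
The remaining clauses are satisfied by v3 = True, v5 = False.
Every clause has at least one true literal under this assignment.
So v1 = 1, v2 = 1, v3 = 1, v4 = 0, v5 = 0, v6 = 1, v7 = 1 is a satisfying assignment.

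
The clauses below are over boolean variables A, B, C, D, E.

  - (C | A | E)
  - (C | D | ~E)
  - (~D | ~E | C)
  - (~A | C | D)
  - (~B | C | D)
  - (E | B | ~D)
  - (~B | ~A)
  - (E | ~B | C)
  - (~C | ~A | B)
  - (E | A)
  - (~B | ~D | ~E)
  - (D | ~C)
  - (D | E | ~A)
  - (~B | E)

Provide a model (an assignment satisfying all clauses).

A = F  B = F  C = T  D = T  E = T

Set A = False and propagate.
  then E is forced to True.
For the remaining variables, B = False, C = True, D = True works.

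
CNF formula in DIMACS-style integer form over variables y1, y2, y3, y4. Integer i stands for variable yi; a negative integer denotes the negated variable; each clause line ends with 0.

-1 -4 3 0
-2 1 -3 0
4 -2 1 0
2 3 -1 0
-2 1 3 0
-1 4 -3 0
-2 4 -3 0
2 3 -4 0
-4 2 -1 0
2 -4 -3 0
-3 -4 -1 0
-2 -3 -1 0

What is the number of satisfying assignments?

3

The models are:
  y1=F y2=F y3=F y4=F
  y1=F y2=F y3=T y4=F
  y1=T y2=T y3=F y4=F
That's 3 in total.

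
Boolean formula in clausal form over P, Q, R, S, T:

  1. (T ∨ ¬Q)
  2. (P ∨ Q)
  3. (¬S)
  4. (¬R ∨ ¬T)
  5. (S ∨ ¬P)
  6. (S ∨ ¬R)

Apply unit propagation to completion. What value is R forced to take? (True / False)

False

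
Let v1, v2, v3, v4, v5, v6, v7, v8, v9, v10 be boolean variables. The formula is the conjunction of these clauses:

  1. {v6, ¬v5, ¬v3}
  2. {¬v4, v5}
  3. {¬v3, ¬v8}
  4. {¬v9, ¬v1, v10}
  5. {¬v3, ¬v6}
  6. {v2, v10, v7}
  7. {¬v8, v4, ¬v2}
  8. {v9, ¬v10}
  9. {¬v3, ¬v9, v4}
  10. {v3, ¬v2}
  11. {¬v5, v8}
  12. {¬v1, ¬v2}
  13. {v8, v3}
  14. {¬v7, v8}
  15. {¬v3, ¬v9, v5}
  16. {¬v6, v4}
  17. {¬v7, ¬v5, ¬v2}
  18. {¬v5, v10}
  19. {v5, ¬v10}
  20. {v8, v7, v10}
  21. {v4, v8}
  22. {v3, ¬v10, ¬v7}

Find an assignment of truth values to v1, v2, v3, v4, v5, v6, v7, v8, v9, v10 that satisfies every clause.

v1=F, v2=F, v3=F, v4=F, v5=F, v6=F, v7=T, v8=T, v9=F, v10=F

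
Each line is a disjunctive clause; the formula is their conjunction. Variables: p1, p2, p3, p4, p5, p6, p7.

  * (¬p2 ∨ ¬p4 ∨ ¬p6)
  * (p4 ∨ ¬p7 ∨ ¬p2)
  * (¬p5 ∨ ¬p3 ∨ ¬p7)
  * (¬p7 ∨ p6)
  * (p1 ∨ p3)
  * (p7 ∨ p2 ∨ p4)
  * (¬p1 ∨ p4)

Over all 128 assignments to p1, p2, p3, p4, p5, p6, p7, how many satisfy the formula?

27

Split on p4, then p7.
  p4=T, p7=T: remaining (p1,p2,p3,p5,p6) ∈ {(F,F,T,F,T); (T,F,F,F,T); (T,F,F,T,T); (T,F,T,F,T)} — 4.
  p4=T, p7=F: p5 free; 9 ways for (p1,p2,p3,p6) × 2^1 = 18.
  p4=F, p7=T: remaining (p1,p2,p3,p5,p6) ∈ {(F,F,T,F,T)} — 1.
  p4=F, p7=F: remaining (p1,p2,p3,p5,p6) ∈ {(F,T,T,F,F); (F,T,T,F,T); (F,T,T,T,F); (F,T,T,T,T)} — 4.
Total: 4 + 18 + 1 + 4 = 27.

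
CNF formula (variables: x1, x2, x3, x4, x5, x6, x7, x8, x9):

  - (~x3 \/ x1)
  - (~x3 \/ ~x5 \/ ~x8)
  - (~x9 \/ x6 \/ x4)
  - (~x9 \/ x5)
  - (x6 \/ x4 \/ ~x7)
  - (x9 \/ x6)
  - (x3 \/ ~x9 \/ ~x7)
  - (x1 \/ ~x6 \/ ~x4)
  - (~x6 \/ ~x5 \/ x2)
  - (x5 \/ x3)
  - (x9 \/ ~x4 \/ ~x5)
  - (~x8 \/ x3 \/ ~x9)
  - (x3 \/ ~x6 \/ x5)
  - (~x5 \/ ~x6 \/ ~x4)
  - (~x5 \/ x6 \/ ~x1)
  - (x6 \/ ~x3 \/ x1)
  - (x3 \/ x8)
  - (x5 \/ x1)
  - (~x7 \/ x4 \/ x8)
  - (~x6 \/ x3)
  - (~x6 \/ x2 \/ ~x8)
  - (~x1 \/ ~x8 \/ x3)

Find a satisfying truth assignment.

x1=True, x2=True, x3=True, x4=True, x5=False, x6=True, x7=True, x8=True, x9=False

Pure literal: x2 appears only positively; assign x2 = True.
Try x1 = True.
Branch on x3: take x3 = True.
The remaining clauses are satisfied by x4 = True, x5 = False, x6 = True, x7 = True, x8 = True, x9 = False.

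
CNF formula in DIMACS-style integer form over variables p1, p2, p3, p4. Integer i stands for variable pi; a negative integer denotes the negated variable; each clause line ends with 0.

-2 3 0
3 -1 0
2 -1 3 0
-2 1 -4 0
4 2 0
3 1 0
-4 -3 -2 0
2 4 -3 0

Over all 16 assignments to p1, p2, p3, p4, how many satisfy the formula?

Satisfying assignments:
  p1=0 p2=0 p3=1 p4=1
  p1=0 p2=1 p3=1 p4=0
  p1=1 p2=0 p3=1 p4=1
  p1=1 p2=1 p3=1 p4=0
That's 4 in total.

4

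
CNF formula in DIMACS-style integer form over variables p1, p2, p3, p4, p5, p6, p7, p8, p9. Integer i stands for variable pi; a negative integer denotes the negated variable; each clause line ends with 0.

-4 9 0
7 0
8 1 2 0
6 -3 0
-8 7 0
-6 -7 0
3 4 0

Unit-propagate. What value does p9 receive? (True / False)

True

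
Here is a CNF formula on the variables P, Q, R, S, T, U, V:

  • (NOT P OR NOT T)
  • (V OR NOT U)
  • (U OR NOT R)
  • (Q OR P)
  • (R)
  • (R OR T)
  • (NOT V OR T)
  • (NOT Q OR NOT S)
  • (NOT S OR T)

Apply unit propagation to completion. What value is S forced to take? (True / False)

(R) stands alone — R = True.
From (U OR NOT R) and R = True: U = True.
In (V OR NOT U), NOT U is now false; V must hold, so V = True.
In (T OR NOT V), NOT V is now false; T must hold, so T = True.
(NOT P OR NOT T) with T = True leaves only NOT P, so P = False.
(Q OR P): since P = False, the clause reduces to (Q). Q = True.
(NOT Q OR NOT S) with Q = True leaves only NOT S, so S = False.

False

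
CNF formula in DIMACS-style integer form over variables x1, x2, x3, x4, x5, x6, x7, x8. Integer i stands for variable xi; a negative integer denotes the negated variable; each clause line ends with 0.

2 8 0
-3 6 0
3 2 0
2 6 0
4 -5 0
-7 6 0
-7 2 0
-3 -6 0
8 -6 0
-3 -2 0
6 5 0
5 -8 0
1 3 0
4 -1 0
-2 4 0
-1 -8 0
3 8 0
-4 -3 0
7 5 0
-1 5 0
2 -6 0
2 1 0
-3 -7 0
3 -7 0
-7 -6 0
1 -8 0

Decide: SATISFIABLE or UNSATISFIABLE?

UNSATISFIABLE

x3 = True:
  propagation gives x6=True; an empty clause results — contradiction.
x3 = False:
  propagation gives x2=True, x1=True, x4=True, x8=False; an empty clause results — contradiction.
Every branch closes, so no satisfying assignment exists.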